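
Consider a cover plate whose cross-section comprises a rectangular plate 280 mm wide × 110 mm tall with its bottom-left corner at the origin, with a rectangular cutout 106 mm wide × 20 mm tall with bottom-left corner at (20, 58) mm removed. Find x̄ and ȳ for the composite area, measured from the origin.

plate: A = 280 × 110 = 30800.00, centroid at (140.00, 55.00).
hole: A = −(106 × 20) = -2120.00, centroid at (73.00, 68.00).
ΣA = 28680.00 mm², ΣAx̄ = 4157240.00 mm³, ΣAȳ = 1549840.00 mm³.
x̄ = 4157240.00/28680.00 = 144.95 mm; ȳ = 1549840.00/28680.00 = 54.04 mm.

x̄ = 144.95 mm, ȳ = 54.04 mm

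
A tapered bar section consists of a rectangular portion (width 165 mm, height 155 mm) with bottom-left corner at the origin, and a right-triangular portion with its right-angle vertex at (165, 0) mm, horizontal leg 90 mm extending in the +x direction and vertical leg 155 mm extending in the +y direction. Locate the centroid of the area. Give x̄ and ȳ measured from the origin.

x̄ = 106.61 mm, ȳ = 71.96 mm

rectangular portion: A = 165 × 155 = 25575.00, centroid at (82.50, 77.50).
triangular portion: A = ½·90·155 = 6975.00, centroid at (195.00, 51.67).
ΣA = 32550.00 mm²
ΣAx̄ = (25575.00)(82.50) + (6975.00)(195.00) = 3470062.50 mm³
ΣAȳ = (25575.00)(77.50) + (6975.00)(51.67) = 2342437.50 mm³
x̄ = 3470062.50 / 32550.00 = 106.61 mm
ȳ = 2342437.50 / 32550.00 = 71.96 mm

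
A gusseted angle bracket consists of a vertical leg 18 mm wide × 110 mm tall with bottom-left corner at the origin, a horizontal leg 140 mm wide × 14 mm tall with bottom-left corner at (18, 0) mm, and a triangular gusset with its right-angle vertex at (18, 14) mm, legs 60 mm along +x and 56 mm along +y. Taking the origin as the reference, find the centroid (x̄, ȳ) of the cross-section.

x̄ = 45.22 mm, ȳ = 31.58 mm

vertical leg: A = 18 × 110 = 1980.00, centroid at (9.00, 55.00).
horizontal leg: A = 140 × 14 = 1960.00, centroid at (88.00, 7.00).
gusset: A = ½·60·56 = 1680.00, centroid at (38.00, 32.67).
ΣA = 5620.00 mm²
ΣAx̄ = (1980.00)(9.00) + (1960.00)(88.00) + (1680.00)(38.00) = 254140.00 mm³
ΣAȳ = (1980.00)(55.00) + (1960.00)(7.00) + (1680.00)(32.67) = 177500.00 mm³
x̄ = 254140.00 / 5620.00 = 45.22 mm
ȳ = 177500.00 / 5620.00 = 31.58 mm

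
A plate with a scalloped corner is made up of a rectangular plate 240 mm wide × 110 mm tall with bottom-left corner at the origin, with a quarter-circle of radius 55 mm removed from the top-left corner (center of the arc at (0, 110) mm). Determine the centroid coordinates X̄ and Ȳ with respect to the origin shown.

X̄ = 129.56 mm, Ȳ = 51.87 mm

Part | A | x̄ᵢ | ȳᵢ | A·x̄ᵢ | A·ȳᵢ
plate | 26400.00 | 120.00 | 55.00 | 3168000.00 | 1452000.00
removed quarter-circle | -2375.83 | 23.34 | 86.66 | -55458.33 | -205882.91
Σ | 24024.17 |  |  | 3112541.67 | 1246117.09
X̄ = 3112541.67 / 24024.17 = 129.56 mm
Ȳ = 1246117.09 / 24024.17 = 51.87 mm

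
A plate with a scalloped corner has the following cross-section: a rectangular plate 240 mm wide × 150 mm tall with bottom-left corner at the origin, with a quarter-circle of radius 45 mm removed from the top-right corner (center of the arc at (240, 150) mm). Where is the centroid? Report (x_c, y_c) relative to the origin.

Part | A | x̄ᵢ | ȳᵢ | A·x̄ᵢ | A·ȳᵢ
plate | 36000.00 | 120.00 | 75.00 | 4320000.00 | 2700000.00
removed quarter-circle | -1590.43 | 220.90 | 130.90 | -351328.51 | -208189.69
Σ | 34409.57 |  |  | 3968671.49 | 2491810.31
x_c = 3968671.49 / 34409.57 = 115.34 mm
y_c = 2491810.31 / 34409.57 = 72.42 mm

x_c = 115.34 mm, y_c = 72.42 mm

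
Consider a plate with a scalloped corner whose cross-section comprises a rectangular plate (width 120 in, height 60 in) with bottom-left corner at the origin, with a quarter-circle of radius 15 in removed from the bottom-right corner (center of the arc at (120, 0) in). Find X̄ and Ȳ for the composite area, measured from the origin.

plate: A = 120 × 60 = 7200.00, centroid at (60.00, 30.00).
removed quarter-circle: A = −¼π·15² = -176.71, centroid at (113.63, 6.37).
ΣA = 7023.29 in², ΣAX̄ = 411919.25 in³, ΣAȲ = 214875.00 in³.
X̄ = 411919.25/7023.29 = 58.65 in; Ȳ = 214875.00/7023.29 = 30.59 in.

X̄ = 58.65 in, Ȳ = 30.59 in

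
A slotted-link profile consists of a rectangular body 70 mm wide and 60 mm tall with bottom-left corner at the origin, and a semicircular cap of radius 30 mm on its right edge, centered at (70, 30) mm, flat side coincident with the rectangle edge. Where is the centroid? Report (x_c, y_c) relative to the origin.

Part | A | x̄ᵢ | ȳᵢ | A·x̄ᵢ | A·ȳᵢ
rectangular body | 4200.00 | 35.00 | 30.00 | 147000.00 | 126000.00
semicircular end | 1413.72 | 82.73 | 30.00 | 116960.17 | 42411.50
Σ | 5613.72 |  |  | 263960.17 | 168411.50
x_c = 263960.17 / 5613.72 = 47.02 mm
y_c = 168411.50 / 5613.72 = 30.00 mm

x_c = 47.02 mm, y_c = 30.00 mm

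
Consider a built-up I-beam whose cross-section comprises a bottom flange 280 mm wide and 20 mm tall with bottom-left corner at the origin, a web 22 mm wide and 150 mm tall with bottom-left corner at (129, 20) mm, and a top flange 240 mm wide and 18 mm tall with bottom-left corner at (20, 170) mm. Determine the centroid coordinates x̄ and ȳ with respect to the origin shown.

x̄ = 140.00 mm, ȳ = 86.44 mm

bottom flange: A = 280 × 20 = 5600.00, centroid at (140.00, 10.00).
web: A = 22 × 150 = 3300.00, centroid at (140.00, 95.00).
top flange: A = 240 × 18 = 4320.00, centroid at (140.00, 179.00).
ΣA = 13220.00 mm², ΣAx̄ = 1850800.00 mm³, ΣAȳ = 1142780.00 mm³.
x̄ = 1850800.00/13220.00 = 140.00 mm; ȳ = 1142780.00/13220.00 = 86.44 mm.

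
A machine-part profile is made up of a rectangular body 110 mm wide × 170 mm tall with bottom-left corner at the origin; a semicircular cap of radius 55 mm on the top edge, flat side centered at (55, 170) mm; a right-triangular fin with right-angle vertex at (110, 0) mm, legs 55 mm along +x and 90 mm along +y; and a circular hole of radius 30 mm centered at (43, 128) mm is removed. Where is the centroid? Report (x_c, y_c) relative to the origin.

rectangular body: A = 110 × 170 = 18700.00, centroid at (55.00, 85.00).
semicircular top: A = ½π·55² = 4751.66, centroid at (55.00, 193.34).
triangular fin: A = ½·55·90 = 2475.00, centroid at (128.33, 30.00).
hole: A = −π·30² = -2827.43, centroid at (43.00, 128.00).
ΣA = 23099.23 mm²
ΣAx_c = (18700.00)(55.00) + (4751.66)(55.00) + (2475.00)(128.33) + (-2827.43)(43.00) = 1485886.60 mm³
ΣAy_c = (18700.00)(85.00) + (4751.66)(193.34) + (2475.00)(30.00) + (-2827.43)(128.00) = 2220537.20 mm³
x_c = 1485886.60 / 23099.23 = 64.33 mm
y_c = 2220537.20 / 23099.23 = 96.13 mm

x_c = 64.33 mm, y_c = 96.13 mm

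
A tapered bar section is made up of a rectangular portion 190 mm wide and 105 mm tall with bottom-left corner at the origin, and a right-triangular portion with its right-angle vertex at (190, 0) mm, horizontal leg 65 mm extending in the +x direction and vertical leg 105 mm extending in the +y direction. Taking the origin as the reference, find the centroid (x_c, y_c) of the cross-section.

rectangular portion: A = 190 × 105 = 19950.00, centroid at (95.00, 52.50).
triangular portion: A = ½·65·105 = 3412.50, centroid at (211.67, 35.00).
ΣA = 23362.50 mm², ΣAx_c = 2617562.50 mm³, ΣAy_c = 1166812.50 mm³.
x_c = 2617562.50/23362.50 = 112.04 mm; y_c = 1166812.50/23362.50 = 49.94 mm.

x_c = 112.04 mm, y_c = 49.94 mm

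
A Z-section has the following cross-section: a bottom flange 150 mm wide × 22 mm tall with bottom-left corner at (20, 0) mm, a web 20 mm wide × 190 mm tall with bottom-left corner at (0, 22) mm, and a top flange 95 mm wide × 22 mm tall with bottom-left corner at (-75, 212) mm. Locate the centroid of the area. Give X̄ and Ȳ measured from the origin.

X̄ = 31.99 mm, Ȳ = 103.04 mm

bottom flange: A = 150 × 22 = 3300.00, centroid at (95.00, 11.00).
web: A = 20 × 190 = 3800.00, centroid at (10.00, 117.00).
top flange: A = 95 × 22 = 2090.00, centroid at (-27.50, 223.00).
ΣA = 9190.00 mm², ΣAX̄ = 294025.00 mm³, ΣAȲ = 946970.00 mm³.
X̄ = 294025.00/9190.00 = 31.99 mm; Ȳ = 946970.00/9190.00 = 103.04 mm.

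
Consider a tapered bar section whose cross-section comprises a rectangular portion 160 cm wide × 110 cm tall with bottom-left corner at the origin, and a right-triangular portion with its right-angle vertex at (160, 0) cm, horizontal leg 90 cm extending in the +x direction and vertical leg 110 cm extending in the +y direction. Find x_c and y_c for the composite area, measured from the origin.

x_c = 104.15 cm, y_c = 50.98 cm

Part | A | x̄ᵢ | ȳᵢ | A·x̄ᵢ | A·ȳᵢ
rectangular portion | 17600.00 | 80.00 | 55.00 | 1408000.00 | 968000.00
triangular portion | 4950.00 | 190.00 | 36.67 | 940500.00 | 181500.00
Σ | 22550.00 |  |  | 2348500.00 | 1149500.00
x_c = 2348500.00 / 22550.00 = 104.15 cm
y_c = 1149500.00 / 22550.00 = 50.98 cm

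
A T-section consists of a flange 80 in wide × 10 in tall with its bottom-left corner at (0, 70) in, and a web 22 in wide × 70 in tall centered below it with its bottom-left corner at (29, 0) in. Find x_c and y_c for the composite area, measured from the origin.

Part | A | x̄ᵢ | ȳᵢ | A·x̄ᵢ | A·ȳᵢ
web | 1540.00 | 40.00 | 35.00 | 61600.00 | 53900.00
flange | 800.00 | 40.00 | 75.00 | 32000.00 | 60000.00
Σ | 2340.00 |  |  | 93600.00 | 113900.00
x_c = 93600.00 / 2340.00 = 40.00 in
y_c = 113900.00 / 2340.00 = 48.68 in

x_c = 40.00 in, y_c = 48.68 in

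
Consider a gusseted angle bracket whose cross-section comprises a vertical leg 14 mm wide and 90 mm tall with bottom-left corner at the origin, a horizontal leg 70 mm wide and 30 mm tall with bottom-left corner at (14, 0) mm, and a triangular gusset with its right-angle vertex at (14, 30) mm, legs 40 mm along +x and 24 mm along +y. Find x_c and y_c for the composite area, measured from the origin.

x_c = 32.51 mm, y_c = 27.72 mm

vertical leg: A = 14 × 90 = 1260.00, centroid at (7.00, 45.00).
horizontal leg: A = 70 × 30 = 2100.00, centroid at (49.00, 15.00).
gusset: A = ½·40·24 = 480.00, centroid at (27.33, 38.00).
ΣA = 3840.00 mm²
ΣAx_c = (1260.00)(7.00) + (2100.00)(49.00) + (480.00)(27.33) = 124840.00 mm³
ΣAy_c = (1260.00)(45.00) + (2100.00)(15.00) + (480.00)(38.00) = 106440.00 mm³
x_c = 124840.00 / 3840.00 = 32.51 mm
y_c = 106440.00 / 3840.00 = 27.72 mm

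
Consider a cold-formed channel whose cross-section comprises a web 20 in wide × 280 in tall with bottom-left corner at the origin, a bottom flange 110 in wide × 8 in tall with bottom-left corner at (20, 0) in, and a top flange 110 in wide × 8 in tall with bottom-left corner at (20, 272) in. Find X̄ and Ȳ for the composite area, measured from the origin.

web: A = 20 × 280 = 5600.00, centroid at (10.00, 140.00).
bottom flange: A = 110 × 8 = 880.00, centroid at (75.00, 4.00).
top flange: A = 110 × 8 = 880.00, centroid at (75.00, 276.00).
ΣA = 7360.00 in²
ΣAX̄ = (5600.00)(10.00) + (880.00)(75.00) + (880.00)(75.00) = 188000.00 in³
ΣAȲ = (5600.00)(140.00) + (880.00)(4.00) + (880.00)(276.00) = 1030400.00 in³
X̄ = 188000.00 / 7360.00 = 25.54 in
Ȳ = 1030400.00 / 7360.00 = 140.00 in

X̄ = 25.54 in, Ȳ = 140.00 in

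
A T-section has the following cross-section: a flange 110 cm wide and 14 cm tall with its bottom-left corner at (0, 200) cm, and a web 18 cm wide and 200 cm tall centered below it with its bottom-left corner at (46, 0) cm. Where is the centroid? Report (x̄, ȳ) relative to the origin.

web: A = 18 × 200 = 3600.00, centroid at (55.00, 100.00).
flange: A = 110 × 14 = 1540.00, centroid at (55.00, 207.00).
ΣA = 5140.00 cm², ΣAx̄ = 282700.00 cm³, ΣAȳ = 678780.00 cm³.
x̄ = 282700.00/5140.00 = 55.00 cm; ȳ = 678780.00/5140.00 = 132.06 cm.

x̄ = 55.00 cm, ȳ = 132.06 cm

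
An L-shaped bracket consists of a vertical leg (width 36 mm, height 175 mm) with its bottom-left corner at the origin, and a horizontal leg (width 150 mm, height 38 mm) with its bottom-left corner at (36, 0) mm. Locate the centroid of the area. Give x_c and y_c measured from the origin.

vertical leg: A = 36 × 175 = 6300.00, centroid at (18.00, 87.50).
horizontal leg: A = 150 × 38 = 5700.00, centroid at (111.00, 19.00).
ΣA = 12000.00 mm², ΣAx_c = 746100.00 mm³, ΣAy_c = 659550.00 mm³.
x_c = 746100.00/12000.00 = 62.17 mm; y_c = 659550.00/12000.00 = 54.96 mm.

x_c = 62.17 mm, y_c = 54.96 mm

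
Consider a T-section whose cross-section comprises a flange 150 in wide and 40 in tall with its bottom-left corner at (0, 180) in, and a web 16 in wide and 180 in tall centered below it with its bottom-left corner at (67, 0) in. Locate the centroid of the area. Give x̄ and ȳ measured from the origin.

x̄ = 75.00 in, ȳ = 164.32 in

web: A = 16 × 180 = 2880.00, centroid at (75.00, 90.00).
flange: A = 150 × 40 = 6000.00, centroid at (75.00, 200.00).
ΣA = 8880.00 in²
ΣAx̄ = (2880.00)(75.00) + (6000.00)(75.00) = 666000.00 in³
ΣAȳ = (2880.00)(90.00) + (6000.00)(200.00) = 1459200.00 in³
x̄ = 666000.00 / 8880.00 = 75.00 in
ȳ = 1459200.00 / 8880.00 = 164.32 in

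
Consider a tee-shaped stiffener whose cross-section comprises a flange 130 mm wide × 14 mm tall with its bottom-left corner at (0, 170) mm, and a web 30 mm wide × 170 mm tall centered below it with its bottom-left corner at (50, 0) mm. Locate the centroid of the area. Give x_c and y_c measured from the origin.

x_c = 65.00 mm, y_c = 109.20 mm

web: A = 30 × 170 = 5100.00, centroid at (65.00, 85.00).
flange: A = 130 × 14 = 1820.00, centroid at (65.00, 177.00).
ΣA = 6920.00 mm²
ΣAx_c = (5100.00)(65.00) + (1820.00)(65.00) = 449800.00 mm³
ΣAy_c = (5100.00)(85.00) + (1820.00)(177.00) = 755640.00 mm³
x_c = 449800.00 / 6920.00 = 65.00 mm
y_c = 755640.00 / 6920.00 = 109.20 mm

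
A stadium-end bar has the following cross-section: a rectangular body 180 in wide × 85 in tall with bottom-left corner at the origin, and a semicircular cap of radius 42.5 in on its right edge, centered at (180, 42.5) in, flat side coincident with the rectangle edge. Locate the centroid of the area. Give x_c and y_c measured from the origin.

Part | A | x̄ᵢ | ȳᵢ | A·x̄ᵢ | A·ȳᵢ
rectangular body | 15300.00 | 90.00 | 42.50 | 1377000.00 | 650250.00
semicircular end | 2837.25 | 198.04 | 42.50 | 561882.24 | 120583.16
Σ | 18137.25 |  |  | 1938882.24 | 770833.16
x_c = 1938882.24 / 18137.25 = 106.90 in
y_c = 770833.16 / 18137.25 = 42.50 in

x_c = 106.90 in, y_c = 42.50 in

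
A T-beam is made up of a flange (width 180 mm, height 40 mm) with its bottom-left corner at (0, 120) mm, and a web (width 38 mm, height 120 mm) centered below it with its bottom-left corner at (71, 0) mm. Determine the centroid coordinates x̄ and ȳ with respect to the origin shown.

x̄ = 90.00 mm, ȳ = 108.98 mm

web: A = 38 × 120 = 4560.00, centroid at (90.00, 60.00).
flange: A = 180 × 40 = 7200.00, centroid at (90.00, 140.00).
ΣA = 11760.00 mm²
ΣAx̄ = (4560.00)(90.00) + (7200.00)(90.00) = 1058400.00 mm³
ΣAȳ = (4560.00)(60.00) + (7200.00)(140.00) = 1281600.00 mm³
x̄ = 1058400.00 / 11760.00 = 90.00 mm
ȳ = 1281600.00 / 11760.00 = 108.98 mm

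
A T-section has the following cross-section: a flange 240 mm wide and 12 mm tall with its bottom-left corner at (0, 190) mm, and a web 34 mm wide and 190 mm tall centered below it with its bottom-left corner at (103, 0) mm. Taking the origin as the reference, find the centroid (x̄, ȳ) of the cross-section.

Part | A | x̄ᵢ | ȳᵢ | A·x̄ᵢ | A·ȳᵢ
web | 6460.00 | 120.00 | 95.00 | 775200.00 | 613700.00
flange | 2880.00 | 120.00 | 196.00 | 345600.00 | 564480.00
Σ | 9340.00 |  |  | 1120800.00 | 1178180.00
x̄ = 1120800.00 / 9340.00 = 120.00 mm
ȳ = 1178180.00 / 9340.00 = 126.14 mm

x̄ = 120.00 mm, ȳ = 126.14 mm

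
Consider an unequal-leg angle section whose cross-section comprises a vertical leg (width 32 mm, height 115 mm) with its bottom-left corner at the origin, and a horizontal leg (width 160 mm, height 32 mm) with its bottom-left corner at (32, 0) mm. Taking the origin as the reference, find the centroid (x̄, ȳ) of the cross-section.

x̄ = 71.85 mm, ȳ = 33.35 mm

vertical leg: A = 32 × 115 = 3680.00, centroid at (16.00, 57.50).
horizontal leg: A = 160 × 32 = 5120.00, centroid at (112.00, 16.00).
ΣA = 8800.00 mm²
ΣAx̄ = (3680.00)(16.00) + (5120.00)(112.00) = 632320.00 mm³
ΣAȳ = (3680.00)(57.50) + (5120.00)(16.00) = 293520.00 mm³
x̄ = 632320.00 / 8800.00 = 71.85 mm
ȳ = 293520.00 / 8800.00 = 33.35 mm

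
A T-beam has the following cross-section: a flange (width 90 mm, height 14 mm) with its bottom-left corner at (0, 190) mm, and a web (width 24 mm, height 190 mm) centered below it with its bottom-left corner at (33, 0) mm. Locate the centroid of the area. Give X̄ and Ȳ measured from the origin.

web: A = 24 × 190 = 4560.00, centroid at (45.00, 95.00).
flange: A = 90 × 14 = 1260.00, centroid at (45.00, 197.00).
ΣA = 5820.00 mm², ΣAX̄ = 261900.00 mm³, ΣAȲ = 681420.00 mm³.
X̄ = 261900.00/5820.00 = 45.00 mm; Ȳ = 681420.00/5820.00 = 117.08 mm.

X̄ = 45.00 mm, Ȳ = 117.08 mm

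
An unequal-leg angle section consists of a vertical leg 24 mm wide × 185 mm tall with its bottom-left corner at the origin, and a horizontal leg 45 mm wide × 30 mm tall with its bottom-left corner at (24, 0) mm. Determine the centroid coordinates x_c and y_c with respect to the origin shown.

Part | A | x̄ᵢ | ȳᵢ | A·x̄ᵢ | A·ȳᵢ
vertical leg | 4440.00 | 12.00 | 92.50 | 53280.00 | 410700.00
horizontal leg | 1350.00 | 46.50 | 15.00 | 62775.00 | 20250.00
Σ | 5790.00 |  |  | 116055.00 | 430950.00
x_c = 116055.00 / 5790.00 = 20.04 mm
y_c = 430950.00 / 5790.00 = 74.43 mm

x_c = 20.04 mm, y_c = 74.43 mm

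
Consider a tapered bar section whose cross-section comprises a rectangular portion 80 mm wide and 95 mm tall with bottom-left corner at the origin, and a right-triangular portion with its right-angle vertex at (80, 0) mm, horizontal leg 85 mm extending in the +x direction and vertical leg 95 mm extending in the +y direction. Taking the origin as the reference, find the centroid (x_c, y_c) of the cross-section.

Part | A | x̄ᵢ | ȳᵢ | A·x̄ᵢ | A·ȳᵢ
rectangular portion | 7600.00 | 40.00 | 47.50 | 304000.00 | 361000.00
triangular portion | 4037.50 | 108.33 | 31.67 | 437395.83 | 127854.17
Σ | 11637.50 |  |  | 741395.83 | 488854.17
x_c = 741395.83 / 11637.50 = 63.71 mm
y_c = 488854.17 / 11637.50 = 42.01 mm

x_c = 63.71 mm, y_c = 42.01 mm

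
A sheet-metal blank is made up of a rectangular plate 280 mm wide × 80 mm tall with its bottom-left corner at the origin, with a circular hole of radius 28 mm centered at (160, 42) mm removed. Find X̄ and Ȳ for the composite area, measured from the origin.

X̄ = 137.53 mm, Ȳ = 39.75 mm

Part | A | x̄ᵢ | ȳᵢ | A·x̄ᵢ | A·ȳᵢ
plate | 22400.00 | 140.00 | 40.00 | 3136000.00 | 896000.00
hole | -2463.01 | 160.00 | 42.00 | -394081.38 | -103446.36
Σ | 19936.99 |  |  | 2741918.62 | 792553.64
X̄ = 2741918.62 / 19936.99 = 137.53 mm
Ȳ = 792553.64 / 19936.99 = 39.75 mm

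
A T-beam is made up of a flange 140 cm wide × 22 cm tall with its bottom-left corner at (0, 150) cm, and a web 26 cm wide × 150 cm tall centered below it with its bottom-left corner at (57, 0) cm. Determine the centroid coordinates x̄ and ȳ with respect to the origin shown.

x̄ = 70.00 cm, ȳ = 112.95 cm

web: A = 26 × 150 = 3900.00, centroid at (70.00, 75.00).
flange: A = 140 × 22 = 3080.00, centroid at (70.00, 161.00).
ΣA = 6980.00 cm²
ΣAx̄ = (3900.00)(70.00) + (3080.00)(70.00) = 488600.00 cm³
ΣAȳ = (3900.00)(75.00) + (3080.00)(161.00) = 788380.00 cm³
x̄ = 488600.00 / 6980.00 = 70.00 cm
ȳ = 788380.00 / 6980.00 = 112.95 cm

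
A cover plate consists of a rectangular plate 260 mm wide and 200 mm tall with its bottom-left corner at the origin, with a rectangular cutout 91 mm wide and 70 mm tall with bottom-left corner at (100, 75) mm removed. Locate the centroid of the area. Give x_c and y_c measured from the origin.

x_c = 127.84 mm, y_c = 98.60 mm

plate: A = 260 × 200 = 52000.00, centroid at (130.00, 100.00).
hole: A = −(91 × 70) = -6370.00, centroid at (145.50, 110.00).
ΣA = 45630.00 mm²
ΣAx_c = (52000.00)(130.00) + (-6370.00)(145.50) = 5833165.00 mm³
ΣAy_c = (52000.00)(100.00) + (-6370.00)(110.00) = 4499300.00 mm³
x_c = 5833165.00 / 45630.00 = 127.84 mm
y_c = 4499300.00 / 45630.00 = 98.60 mm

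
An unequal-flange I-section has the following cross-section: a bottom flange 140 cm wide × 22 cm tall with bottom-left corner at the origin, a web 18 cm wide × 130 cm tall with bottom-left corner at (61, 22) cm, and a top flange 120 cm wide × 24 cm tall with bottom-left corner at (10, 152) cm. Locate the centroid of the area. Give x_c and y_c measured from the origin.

bottom flange: A = 140 × 22 = 3080.00, centroid at (70.00, 11.00).
web: A = 18 × 130 = 2340.00, centroid at (70.00, 87.00).
top flange: A = 120 × 24 = 2880.00, centroid at (70.00, 164.00).
ΣA = 8300.00 cm²
ΣAx_c = (3080.00)(70.00) + (2340.00)(70.00) + (2880.00)(70.00) = 581000.00 cm³
ΣAy_c = (3080.00)(11.00) + (2340.00)(87.00) + (2880.00)(164.00) = 709780.00 cm³
x_c = 581000.00 / 8300.00 = 70.00 cm
y_c = 709780.00 / 8300.00 = 85.52 cm

x_c = 70.00 cm, y_c = 85.52 cm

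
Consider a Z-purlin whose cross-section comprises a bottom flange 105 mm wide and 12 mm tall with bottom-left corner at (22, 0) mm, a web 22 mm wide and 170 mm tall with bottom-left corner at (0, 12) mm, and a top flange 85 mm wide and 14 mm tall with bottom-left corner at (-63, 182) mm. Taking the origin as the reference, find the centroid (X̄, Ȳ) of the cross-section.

X̄ = 17.87 mm, Ȳ = 96.16 mm

bottom flange: A = 105 × 12 = 1260.00, centroid at (74.50, 6.00).
web: A = 22 × 170 = 3740.00, centroid at (11.00, 97.00).
top flange: A = 85 × 14 = 1190.00, centroid at (-20.50, 189.00).
ΣA = 6190.00 mm²
ΣAX̄ = (1260.00)(74.50) + (3740.00)(11.00) + (1190.00)(-20.50) = 110615.00 mm³
ΣAȲ = (1260.00)(6.00) + (3740.00)(97.00) + (1190.00)(189.00) = 595250.00 mm³
X̄ = 110615.00 / 6190.00 = 17.87 mm
Ȳ = 595250.00 / 6190.00 = 96.16 mm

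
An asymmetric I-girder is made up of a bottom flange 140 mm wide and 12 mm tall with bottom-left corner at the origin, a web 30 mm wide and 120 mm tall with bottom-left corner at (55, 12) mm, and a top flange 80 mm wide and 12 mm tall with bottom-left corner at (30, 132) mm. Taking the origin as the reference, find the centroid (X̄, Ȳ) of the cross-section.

bottom flange: A = 140 × 12 = 1680.00, centroid at (70.00, 6.00).
web: A = 30 × 120 = 3600.00, centroid at (70.00, 72.00).
top flange: A = 80 × 12 = 960.00, centroid at (70.00, 138.00).
ΣA = 6240.00 mm², ΣAX̄ = 436800.00 mm³, ΣAȲ = 401760.00 mm³.
X̄ = 436800.00/6240.00 = 70.00 mm; Ȳ = 401760.00/6240.00 = 64.38 mm.

X̄ = 70.00 mm, Ȳ = 64.38 mm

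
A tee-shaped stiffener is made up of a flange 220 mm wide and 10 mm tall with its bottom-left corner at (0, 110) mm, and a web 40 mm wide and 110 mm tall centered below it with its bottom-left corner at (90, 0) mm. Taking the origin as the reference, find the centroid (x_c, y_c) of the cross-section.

x_c = 110.00 mm, y_c = 75.00 mm

web: A = 40 × 110 = 4400.00, centroid at (110.00, 55.00).
flange: A = 220 × 10 = 2200.00, centroid at (110.00, 115.00).
ΣA = 6600.00 mm²
ΣAx_c = (4400.00)(110.00) + (2200.00)(110.00) = 726000.00 mm³
ΣAy_c = (4400.00)(55.00) + (2200.00)(115.00) = 495000.00 mm³
x_c = 726000.00 / 6600.00 = 110.00 mm
y_c = 495000.00 / 6600.00 = 75.00 mm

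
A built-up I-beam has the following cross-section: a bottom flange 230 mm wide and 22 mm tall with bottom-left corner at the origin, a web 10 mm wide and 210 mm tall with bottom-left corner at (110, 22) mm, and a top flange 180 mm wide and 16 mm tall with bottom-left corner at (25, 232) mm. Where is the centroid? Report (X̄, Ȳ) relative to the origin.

bottom flange: A = 230 × 22 = 5060.00, centroid at (115.00, 11.00).
web: A = 10 × 210 = 2100.00, centroid at (115.00, 127.00).
top flange: A = 180 × 16 = 2880.00, centroid at (115.00, 240.00).
ΣA = 10040.00 mm², ΣAX̄ = 1154600.00 mm³, ΣAȲ = 1013560.00 mm³.
X̄ = 1154600.00/10040.00 = 115.00 mm; Ȳ = 1013560.00/10040.00 = 100.95 mm.

X̄ = 115.00 mm, Ȳ = 100.95 mm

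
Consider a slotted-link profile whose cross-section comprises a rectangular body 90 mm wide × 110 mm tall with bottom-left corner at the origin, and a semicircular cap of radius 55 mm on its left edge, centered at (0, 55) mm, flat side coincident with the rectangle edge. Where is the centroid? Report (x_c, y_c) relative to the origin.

x_c = 22.84 mm, y_c = 55.00 mm

rectangular body: A = 90 × 110 = 9900.00, centroid at (45.00, 55.00).
semicircular end: A = ½π·55² = 4751.66, centroid at (-23.34, 55.00).
ΣA = 14651.66 mm², ΣAx_c = 334583.33 mm³, ΣAy_c = 805841.24 mm³.
x_c = 334583.33/14651.66 = 22.84 mm; y_c = 805841.24/14651.66 = 55.00 mm.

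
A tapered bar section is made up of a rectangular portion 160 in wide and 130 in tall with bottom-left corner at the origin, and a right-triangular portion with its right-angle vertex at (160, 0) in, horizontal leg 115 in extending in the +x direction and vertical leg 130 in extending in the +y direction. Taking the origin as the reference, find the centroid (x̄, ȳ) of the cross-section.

x̄ = 111.28 in, ȳ = 59.27 in

rectangular portion: A = 160 × 130 = 20800.00, centroid at (80.00, 65.00).
triangular portion: A = ½·115·130 = 7475.00, centroid at (198.33, 43.33).
ΣA = 28275.00 in²
ΣAx̄ = (20800.00)(80.00) + (7475.00)(198.33) = 3146541.67 in³
ΣAȳ = (20800.00)(65.00) + (7475.00)(43.33) = 1675916.67 in³
x̄ = 3146541.67 / 28275.00 = 111.28 in
ȳ = 1675916.67 / 28275.00 = 59.27 in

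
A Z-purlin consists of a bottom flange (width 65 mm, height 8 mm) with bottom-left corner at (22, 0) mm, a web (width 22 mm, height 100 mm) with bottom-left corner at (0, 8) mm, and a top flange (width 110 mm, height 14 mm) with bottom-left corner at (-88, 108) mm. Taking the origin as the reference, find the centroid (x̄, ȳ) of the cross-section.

bottom flange: A = 65 × 8 = 520.00, centroid at (54.50, 4.00).
web: A = 22 × 100 = 2200.00, centroid at (11.00, 58.00).
top flange: A = 110 × 14 = 1540.00, centroid at (-33.00, 115.00).
ΣA = 4260.00 mm²
ΣAx̄ = (520.00)(54.50) + (2200.00)(11.00) + (1540.00)(-33.00) = 1720.00 mm³
ΣAȳ = (520.00)(4.00) + (2200.00)(58.00) + (1540.00)(115.00) = 306780.00 mm³
x̄ = 1720.00 / 4260.00 = 0.40 mm
ȳ = 306780.00 / 4260.00 = 72.01 mm

x̄ = 0.40 mm, ȳ = 72.01 mm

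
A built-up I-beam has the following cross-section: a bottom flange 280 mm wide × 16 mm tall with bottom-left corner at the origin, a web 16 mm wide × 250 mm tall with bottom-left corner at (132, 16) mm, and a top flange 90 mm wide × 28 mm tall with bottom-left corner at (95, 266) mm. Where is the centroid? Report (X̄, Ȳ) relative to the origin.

X̄ = 140.00 mm, Ȳ = 118.68 mm

bottom flange: A = 280 × 16 = 4480.00, centroid at (140.00, 8.00).
web: A = 16 × 250 = 4000.00, centroid at (140.00, 141.00).
top flange: A = 90 × 28 = 2520.00, centroid at (140.00, 280.00).
ΣA = 11000.00 mm², ΣAX̄ = 1540000.00 mm³, ΣAȲ = 1305440.00 mm³.
X̄ = 1540000.00/11000.00 = 140.00 mm; Ȳ = 1305440.00/11000.00 = 118.68 mm.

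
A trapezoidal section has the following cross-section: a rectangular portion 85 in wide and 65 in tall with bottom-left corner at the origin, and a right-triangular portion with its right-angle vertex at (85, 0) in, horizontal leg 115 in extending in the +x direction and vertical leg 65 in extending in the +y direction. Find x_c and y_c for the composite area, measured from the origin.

rectangular portion: A = 85 × 65 = 5525.00, centroid at (42.50, 32.50).
triangular portion: A = ½·115·65 = 3737.50, centroid at (123.33, 21.67).
ΣA = 9262.50 in²
ΣAx_c = (5525.00)(42.50) + (3737.50)(123.33) = 695770.83 in³
ΣAy_c = (5525.00)(32.50) + (3737.50)(21.67) = 260541.67 in³
x_c = 695770.83 / 9262.50 = 75.12 in
y_c = 260541.67 / 9262.50 = 28.13 in

x_c = 75.12 in, y_c = 28.13 in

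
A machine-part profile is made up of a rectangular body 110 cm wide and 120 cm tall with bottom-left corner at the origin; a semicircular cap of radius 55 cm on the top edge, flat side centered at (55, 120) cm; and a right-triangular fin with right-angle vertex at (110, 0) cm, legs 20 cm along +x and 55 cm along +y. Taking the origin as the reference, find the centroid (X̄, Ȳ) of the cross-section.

X̄ = 56.83 cm, Ȳ = 80.17 cm

rectangular body: A = 110 × 120 = 13200.00, centroid at (55.00, 60.00).
semicircular top: A = ½π·55² = 4751.66, centroid at (55.00, 143.34).
triangular fin: A = ½·20·55 = 550.00, centroid at (116.67, 18.33).
ΣA = 18501.66 cm²
ΣAX̄ = (13200.00)(55.00) + (4751.66)(55.00) + (550.00)(116.67) = 1051507.91 cm³
ΣAȲ = (13200.00)(60.00) + (4751.66)(143.34) + (550.00)(18.33) = 1483199.07 cm³
X̄ = 1051507.91 / 18501.66 = 56.83 cm
Ȳ = 1483199.07 / 18501.66 = 80.17 cm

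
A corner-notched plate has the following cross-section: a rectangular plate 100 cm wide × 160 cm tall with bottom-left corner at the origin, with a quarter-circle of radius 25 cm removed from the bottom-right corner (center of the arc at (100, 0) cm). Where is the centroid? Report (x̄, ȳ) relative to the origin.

Part | A | x̄ᵢ | ȳᵢ | A·x̄ᵢ | A·ȳᵢ
plate | 16000.00 | 50.00 | 80.00 | 800000.00 | 1280000.00
removed quarter-circle | -490.87 | 89.39 | 10.61 | -43879.05 | -5208.33
Σ | 15509.13 |  |  | 756120.95 | 1274791.67
x̄ = 756120.95 / 15509.13 = 48.75 cm
ȳ = 1274791.67 / 15509.13 = 82.20 cm

x̄ = 48.75 cm, ȳ = 82.20 cm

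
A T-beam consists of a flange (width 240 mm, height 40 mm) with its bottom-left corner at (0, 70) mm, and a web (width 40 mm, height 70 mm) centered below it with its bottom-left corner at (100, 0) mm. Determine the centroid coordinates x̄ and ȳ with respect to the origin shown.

x̄ = 120.00 mm, ȳ = 77.58 mm

web: A = 40 × 70 = 2800.00, centroid at (120.00, 35.00).
flange: A = 240 × 40 = 9600.00, centroid at (120.00, 90.00).
ΣA = 12400.00 mm², ΣAx̄ = 1488000.00 mm³, ΣAȳ = 962000.00 mm³.
x̄ = 1488000.00/12400.00 = 120.00 mm; ȳ = 962000.00/12400.00 = 77.58 mm.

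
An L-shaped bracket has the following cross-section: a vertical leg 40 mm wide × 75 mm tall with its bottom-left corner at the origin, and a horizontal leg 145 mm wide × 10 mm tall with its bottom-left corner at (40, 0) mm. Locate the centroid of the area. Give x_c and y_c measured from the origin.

Part | A | x̄ᵢ | ȳᵢ | A·x̄ᵢ | A·ȳᵢ
vertical leg | 3000.00 | 20.00 | 37.50 | 60000.00 | 112500.00
horizontal leg | 1450.00 | 112.50 | 5.00 | 163125.00 | 7250.00
Σ | 4450.00 |  |  | 223125.00 | 119750.00
x_c = 223125.00 / 4450.00 = 50.14 mm
y_c = 119750.00 / 4450.00 = 26.91 mm

x_c = 50.14 mm, y_c = 26.91 mm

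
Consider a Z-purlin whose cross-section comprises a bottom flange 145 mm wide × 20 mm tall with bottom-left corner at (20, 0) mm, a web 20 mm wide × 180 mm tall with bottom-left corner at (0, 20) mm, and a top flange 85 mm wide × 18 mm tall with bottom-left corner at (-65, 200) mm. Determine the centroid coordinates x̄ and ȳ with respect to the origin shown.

x̄ = 33.60 mm, ȳ = 92.75 mm

bottom flange: A = 145 × 20 = 2900.00, centroid at (92.50, 10.00).
web: A = 20 × 180 = 3600.00, centroid at (10.00, 110.00).
top flange: A = 85 × 18 = 1530.00, centroid at (-22.50, 209.00).
ΣA = 8030.00 mm²
ΣAx̄ = (2900.00)(92.50) + (3600.00)(10.00) + (1530.00)(-22.50) = 269825.00 mm³
ΣAȳ = (2900.00)(10.00) + (3600.00)(110.00) + (1530.00)(209.00) = 744770.00 mm³
x̄ = 269825.00 / 8030.00 = 33.60 mm
ȳ = 744770.00 / 8030.00 = 92.75 mm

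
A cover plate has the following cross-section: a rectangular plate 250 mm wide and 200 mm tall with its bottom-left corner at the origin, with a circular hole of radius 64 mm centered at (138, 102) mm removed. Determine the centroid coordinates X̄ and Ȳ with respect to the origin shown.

Part | A | x̄ᵢ | ȳᵢ | A·x̄ᵢ | A·ȳᵢ
plate | 50000.00 | 125.00 | 100.00 | 6250000.00 | 5000000.00
hole | -12867.96 | 138.00 | 102.00 | -1775778.96 | -1312532.28
Σ | 37132.04 |  |  | 4474221.04 | 3687467.72
X̄ = 4474221.04 / 37132.04 = 120.49 mm
Ȳ = 3687467.72 / 37132.04 = 99.31 mm

X̄ = 120.49 mm, Ȳ = 99.31 mm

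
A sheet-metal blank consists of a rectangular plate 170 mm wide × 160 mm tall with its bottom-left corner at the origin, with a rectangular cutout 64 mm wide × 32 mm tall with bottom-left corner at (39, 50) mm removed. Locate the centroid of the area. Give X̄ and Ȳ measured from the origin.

X̄ = 86.14 mm, Ȳ = 81.14 mm

plate: A = 170 × 160 = 27200.00, centroid at (85.00, 80.00).
hole: A = −(64 × 32) = -2048.00, centroid at (71.00, 66.00).
ΣA = 25152.00 mm², ΣAX̄ = 2166592.00 mm³, ΣAȲ = 2040832.00 mm³.
X̄ = 2166592.00/25152.00 = 86.14 mm; Ȳ = 2040832.00/25152.00 = 81.14 mm.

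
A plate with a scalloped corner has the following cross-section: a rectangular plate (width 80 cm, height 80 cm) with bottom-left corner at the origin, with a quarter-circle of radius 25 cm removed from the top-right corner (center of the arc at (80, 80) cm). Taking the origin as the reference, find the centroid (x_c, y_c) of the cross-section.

x_c = 37.56 cm, y_c = 37.56 cm

plate: A = 80 × 80 = 6400.00, centroid at (40.00, 40.00).
removed quarter-circle: A = −¼π·25² = -490.87, centroid at (69.39, 69.39).
ΣA = 5909.13 cm², ΣAx_c = 221938.43 cm³, ΣAy_c = 221938.43 cm³.
x_c = 221938.43/5909.13 = 37.56 cm; y_c = 221938.43/5909.13 = 37.56 cm.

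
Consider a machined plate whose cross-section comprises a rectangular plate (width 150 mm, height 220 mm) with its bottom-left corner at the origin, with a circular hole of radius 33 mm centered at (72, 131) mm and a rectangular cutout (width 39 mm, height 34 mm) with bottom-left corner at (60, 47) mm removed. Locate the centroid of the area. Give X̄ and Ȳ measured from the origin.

plate: A = 150 × 220 = 33000.00, centroid at (75.00, 110.00).
hole 1: A = −π·33² = -3421.19, centroid at (72.00, 131.00).
hole 2: A = −(39 × 34) = -1326.00, centroid at (79.50, 64.00).
ΣA = 28252.81 mm², ΣAX̄ = 2123257.00 mm³, ΣAȲ = 3096959.53 mm³.
X̄ = 2123257.00/28252.81 = 75.15 mm; Ȳ = 3096959.53/28252.81 = 109.62 mm.

X̄ = 75.15 mm, Ȳ = 109.62 mm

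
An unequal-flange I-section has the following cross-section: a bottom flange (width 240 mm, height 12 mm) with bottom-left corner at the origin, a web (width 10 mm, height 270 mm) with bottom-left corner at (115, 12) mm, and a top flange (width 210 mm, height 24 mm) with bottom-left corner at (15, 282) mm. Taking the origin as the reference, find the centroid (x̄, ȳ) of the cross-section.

x̄ = 120.00 mm, ȳ = 178.53 mm

bottom flange: A = 240 × 12 = 2880.00, centroid at (120.00, 6.00).
web: A = 10 × 270 = 2700.00, centroid at (120.00, 147.00).
top flange: A = 210 × 24 = 5040.00, centroid at (120.00, 294.00).
ΣA = 10620.00 mm²
ΣAx̄ = (2880.00)(120.00) + (2700.00)(120.00) + (5040.00)(120.00) = 1274400.00 mm³
ΣAȳ = (2880.00)(6.00) + (2700.00)(147.00) + (5040.00)(294.00) = 1895940.00 mm³
x̄ = 1274400.00 / 10620.00 = 120.00 mm
ȳ = 1895940.00 / 10620.00 = 178.53 mm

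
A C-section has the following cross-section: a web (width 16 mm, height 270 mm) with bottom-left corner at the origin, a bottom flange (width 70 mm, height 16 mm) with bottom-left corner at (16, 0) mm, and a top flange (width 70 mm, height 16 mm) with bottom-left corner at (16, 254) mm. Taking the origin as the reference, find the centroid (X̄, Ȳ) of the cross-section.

web: A = 16 × 270 = 4320.00, centroid at (8.00, 135.00).
bottom flange: A = 70 × 16 = 1120.00, centroid at (51.00, 8.00).
top flange: A = 70 × 16 = 1120.00, centroid at (51.00, 262.00).
ΣA = 6560.00 mm², ΣAX̄ = 148800.00 mm³, ΣAȲ = 885600.00 mm³.
X̄ = 148800.00/6560.00 = 22.68 mm; Ȳ = 885600.00/6560.00 = 135.00 mm.

X̄ = 22.68 mm, Ȳ = 135.00 mm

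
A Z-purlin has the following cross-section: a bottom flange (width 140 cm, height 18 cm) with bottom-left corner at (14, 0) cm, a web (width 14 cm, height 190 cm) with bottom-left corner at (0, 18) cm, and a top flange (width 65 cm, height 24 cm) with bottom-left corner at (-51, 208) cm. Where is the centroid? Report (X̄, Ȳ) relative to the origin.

Part | A | x̄ᵢ | ȳᵢ | A·x̄ᵢ | A·ȳᵢ
bottom flange | 2520.00 | 84.00 | 9.00 | 211680.00 | 22680.00
web | 2660.00 | 7.00 | 113.00 | 18620.00 | 300580.00
top flange | 1560.00 | -18.50 | 220.00 | -28860.00 | 343200.00
Σ | 6740.00 |  |  | 201440.00 | 666460.00
X̄ = 201440.00 / 6740.00 = 29.89 cm
Ȳ = 666460.00 / 6740.00 = 98.88 cm

X̄ = 29.89 cm, Ȳ = 98.88 cm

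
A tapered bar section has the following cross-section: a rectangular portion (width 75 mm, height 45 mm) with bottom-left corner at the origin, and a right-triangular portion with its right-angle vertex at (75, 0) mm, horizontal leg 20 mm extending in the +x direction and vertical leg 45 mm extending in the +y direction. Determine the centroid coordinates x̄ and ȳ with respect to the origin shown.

x̄ = 42.70 mm, ȳ = 21.62 mm

rectangular portion: A = 75 × 45 = 3375.00, centroid at (37.50, 22.50).
triangular portion: A = ½·20·45 = 450.00, centroid at (81.67, 15.00).
ΣA = 3825.00 mm², ΣAx̄ = 163312.50 mm³, ΣAȳ = 82687.50 mm³.
x̄ = 163312.50/3825.00 = 42.70 mm; ȳ = 82687.50/3825.00 = 21.62 mm.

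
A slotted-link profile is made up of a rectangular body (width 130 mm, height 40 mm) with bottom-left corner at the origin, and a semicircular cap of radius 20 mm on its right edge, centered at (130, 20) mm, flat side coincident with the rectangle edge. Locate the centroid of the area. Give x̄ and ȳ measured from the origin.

rectangular body: A = 130 × 40 = 5200.00, centroid at (65.00, 20.00).
semicircular end: A = ½π·20² = 628.32, centroid at (138.49, 20.00).
ΣA = 5828.32 mm²
ΣAx̄ = (5200.00)(65.00) + (628.32)(138.49) = 425014.74 mm³
ΣAȳ = (5200.00)(20.00) + (628.32)(20.00) = 116566.37 mm³
x̄ = 425014.74 / 5828.32 = 72.92 mm
ȳ = 116566.37 / 5828.32 = 20.00 mm

x̄ = 72.92 mm, ȳ = 20.00 mm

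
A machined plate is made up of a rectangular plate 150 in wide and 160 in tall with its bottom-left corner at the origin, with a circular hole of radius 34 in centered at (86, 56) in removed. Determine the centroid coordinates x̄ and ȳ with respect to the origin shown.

x̄ = 73.04 in, ȳ = 84.28 in

plate: A = 150 × 160 = 24000.00, centroid at (75.00, 80.00).
hole: A = −π·34² = -3631.68, centroid at (86.00, 56.00).
ΣA = 20368.32 in², ΣAx̄ = 1487675.42 in³, ΣAȳ = 1716625.86 in³.
x̄ = 1487675.42/20368.32 = 73.04 in; ȳ = 1716625.86/20368.32 = 84.28 in.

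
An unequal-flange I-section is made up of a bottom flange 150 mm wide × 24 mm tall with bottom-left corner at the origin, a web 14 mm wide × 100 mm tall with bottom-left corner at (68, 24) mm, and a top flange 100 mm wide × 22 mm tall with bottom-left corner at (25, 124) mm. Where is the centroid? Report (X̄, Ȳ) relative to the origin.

Part | A | x̄ᵢ | ȳᵢ | A·x̄ᵢ | A·ȳᵢ
bottom flange | 3600.00 | 75.00 | 12.00 | 270000.00 | 43200.00
web | 1400.00 | 75.00 | 74.00 | 105000.00 | 103600.00
top flange | 2200.00 | 75.00 | 135.00 | 165000.00 | 297000.00
Σ | 7200.00 |  |  | 540000.00 | 443800.00
X̄ = 540000.00 / 7200.00 = 75.00 mm
Ȳ = 443800.00 / 7200.00 = 61.64 mm

X̄ = 75.00 mm, Ȳ = 61.64 mm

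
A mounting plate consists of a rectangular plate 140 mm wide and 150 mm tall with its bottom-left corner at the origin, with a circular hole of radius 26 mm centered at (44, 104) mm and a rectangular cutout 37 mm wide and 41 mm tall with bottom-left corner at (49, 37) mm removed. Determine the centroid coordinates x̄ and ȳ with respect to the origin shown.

x̄ = 73.40 mm, ȳ = 72.98 mm

plate: A = 140 × 150 = 21000.00, centroid at (70.00, 75.00).
hole 1: A = −π·26² = -2123.72, centroid at (44.00, 104.00).
hole 2: A = −(37 × 41) = -1517.00, centroid at (67.50, 57.50).
ΣA = 17359.28 mm²
ΣAx̄ = (21000.00)(70.00) + (-2123.72)(44.00) + (-1517.00)(67.50) = 1274158.97 mm³
ΣAȳ = (21000.00)(75.00) + (-2123.72)(104.00) + (-1517.00)(57.50) = 1266905.97 mm³
x̄ = 1274158.97 / 17359.28 = 73.40 mm
ȳ = 1266905.97 / 17359.28 = 72.98 mm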